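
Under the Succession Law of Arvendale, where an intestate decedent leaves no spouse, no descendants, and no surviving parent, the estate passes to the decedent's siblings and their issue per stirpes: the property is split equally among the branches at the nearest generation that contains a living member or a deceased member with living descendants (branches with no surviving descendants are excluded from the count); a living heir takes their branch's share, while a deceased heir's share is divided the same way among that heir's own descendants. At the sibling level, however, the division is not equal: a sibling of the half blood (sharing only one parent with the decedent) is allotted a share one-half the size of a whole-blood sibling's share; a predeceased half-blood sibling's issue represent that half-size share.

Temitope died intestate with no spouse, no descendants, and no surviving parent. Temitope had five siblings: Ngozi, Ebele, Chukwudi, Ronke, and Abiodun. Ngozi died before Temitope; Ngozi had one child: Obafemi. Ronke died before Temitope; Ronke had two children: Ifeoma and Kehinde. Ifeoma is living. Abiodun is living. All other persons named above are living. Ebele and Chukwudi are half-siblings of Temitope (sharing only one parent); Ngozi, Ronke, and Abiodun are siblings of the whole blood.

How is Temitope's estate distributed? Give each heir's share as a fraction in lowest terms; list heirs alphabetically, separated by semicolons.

Abiodun 1/4; Chukwudi 1/8; Ebele 1/8; Ifeoma 1/8; Kehinde 1/8; Obafemi 1/4

No spouse, descendants, or parent survives, so the estate passes to Temitope's siblings per stirpes.
Half-blood siblings count for one-half the weight of whole-blood siblings at the initial division.
Dividing 1 in proportion to weights (total weight 4): Ngozi (weight 1) → 1/4; Ebele (weight 1/2) → 1/8; Chukwudi (weight 1/2) → 1/8; Ronke (weight 1) → 1/4; Abiodun (weight 1) → 1/4.
Ngozi predeceased; the 1/4 allotted to Ngozi's branch passes to Ngozi's issue by representation.
Obafemi is the sole taker at this level and receives the full 1/4.
Ebele is living and takes 1/8.
Chukwudi is living and takes 1/8.
Ronke predeceased; the 1/4 allotted to Ronke's branch passes to Ronke's issue by representation.
The 1/4 is divided into 2 equal shares of 1/8 among Ifeoma, Kehinde.
Ifeoma is living and takes 1/8.
Kehinde is living and takes 1/8.
Abiodun is living and takes 1/4.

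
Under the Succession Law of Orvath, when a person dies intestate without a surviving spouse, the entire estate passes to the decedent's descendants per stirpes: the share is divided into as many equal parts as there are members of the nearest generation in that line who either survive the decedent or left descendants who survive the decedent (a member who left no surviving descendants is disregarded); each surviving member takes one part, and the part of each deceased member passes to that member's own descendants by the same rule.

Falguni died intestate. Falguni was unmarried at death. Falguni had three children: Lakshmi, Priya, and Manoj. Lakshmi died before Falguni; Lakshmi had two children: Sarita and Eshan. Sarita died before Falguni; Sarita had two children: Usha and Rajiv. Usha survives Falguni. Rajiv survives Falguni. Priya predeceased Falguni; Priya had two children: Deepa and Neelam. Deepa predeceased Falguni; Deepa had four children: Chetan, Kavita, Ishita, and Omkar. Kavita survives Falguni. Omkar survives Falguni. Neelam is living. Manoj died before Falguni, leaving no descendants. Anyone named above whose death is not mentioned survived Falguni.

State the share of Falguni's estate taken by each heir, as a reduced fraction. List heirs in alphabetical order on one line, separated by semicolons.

Chetan 1/16; Eshan 1/4; Ishita 1/16; Kavita 1/16; Neelam 1/4; Omkar 1/16; Rajiv 1/8; Usha 1/8

There is no surviving spouse, so the entire estate passes to Falguni's descendants per stirpes.
Manoj left no surviving issue, so that branch lapses and is disregarded.
The estate is divided into 2 equal shares of 1/2 among Lakshmi, Priya.
Lakshmi predeceased; the 1/2 allotted to Lakshmi's branch passes to Lakshmi's issue by representation.
The 1/2 is divided into 2 equal shares of 1/4 among Sarita, Eshan.
Sarita predeceased; the 1/4 allotted to Sarita's branch passes to Sarita's issue by representation.
The 1/4 is divided into 2 equal shares of 1/8 among Usha, Rajiv.
Usha is living and takes 1/8.
Rajiv is living and takes 1/8.
Eshan is living and takes 1/4.
Priya predeceased; the 1/2 allotted to Priya's branch passes to Priya's issue by representation.
The 1/2 is divided into 2 equal shares of 1/4 among Deepa, Neelam.
Deepa predeceased; the 1/4 allotted to Deepa's branch passes to Deepa's issue by representation.
The 1/4 is divided into 4 equal shares of 1/16 among Chetan, Kavita, Ishita, Omkar.
Chetan is living and takes 1/16.
Kavita is living and takes 1/16.
Ishita is living and takes 1/16.
Omkar is living and takes 1/16.
Neelam is living and takes 1/4.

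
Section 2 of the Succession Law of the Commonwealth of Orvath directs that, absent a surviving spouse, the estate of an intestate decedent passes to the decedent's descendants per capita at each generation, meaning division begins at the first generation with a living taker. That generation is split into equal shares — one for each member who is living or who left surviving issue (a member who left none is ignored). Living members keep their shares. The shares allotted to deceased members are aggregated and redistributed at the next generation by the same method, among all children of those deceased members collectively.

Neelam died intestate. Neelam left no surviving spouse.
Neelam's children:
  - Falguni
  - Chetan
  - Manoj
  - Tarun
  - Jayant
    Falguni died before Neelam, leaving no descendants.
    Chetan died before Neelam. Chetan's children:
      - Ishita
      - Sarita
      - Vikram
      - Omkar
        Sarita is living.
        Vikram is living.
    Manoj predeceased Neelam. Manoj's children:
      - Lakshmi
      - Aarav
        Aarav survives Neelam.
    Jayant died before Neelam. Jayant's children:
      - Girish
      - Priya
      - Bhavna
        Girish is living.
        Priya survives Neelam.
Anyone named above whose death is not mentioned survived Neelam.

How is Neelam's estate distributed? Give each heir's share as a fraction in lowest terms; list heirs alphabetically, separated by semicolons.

Aarav 1/12; Bhavna 1/12; Girish 1/12; Ishita 1/12; Lakshmi 1/12; Omkar 1/12; Priya 1/12; Sarita 1/12; Tarun 1/4; Vikram 1/12

There is no surviving spouse, so the entire estate passes to Neelam's descendants per capita at each generation.
At generation 1 (Chetan, Manoj, Tarun, Jayant) there are 4 shares of (1)/4 = 1/4 each.
Living: Tarun — each takes 1/4.
Deceased: Chetan, Manoj, and Jayant. Their combined 3/4 is pooled and carried to generation 2.
At generation 2 (Ishita, Sarita, Vikram, Omkar, Lakshmi, Aarav, Girish, Priya, Bhavna) there are 9 shares of (3/4)/9 = 1/12 each.
Living: Ishita, Sarita, Vikram, Omkar, Lakshmi, Aarav, Girish, Priya, and Bhavna — each takes 1/12.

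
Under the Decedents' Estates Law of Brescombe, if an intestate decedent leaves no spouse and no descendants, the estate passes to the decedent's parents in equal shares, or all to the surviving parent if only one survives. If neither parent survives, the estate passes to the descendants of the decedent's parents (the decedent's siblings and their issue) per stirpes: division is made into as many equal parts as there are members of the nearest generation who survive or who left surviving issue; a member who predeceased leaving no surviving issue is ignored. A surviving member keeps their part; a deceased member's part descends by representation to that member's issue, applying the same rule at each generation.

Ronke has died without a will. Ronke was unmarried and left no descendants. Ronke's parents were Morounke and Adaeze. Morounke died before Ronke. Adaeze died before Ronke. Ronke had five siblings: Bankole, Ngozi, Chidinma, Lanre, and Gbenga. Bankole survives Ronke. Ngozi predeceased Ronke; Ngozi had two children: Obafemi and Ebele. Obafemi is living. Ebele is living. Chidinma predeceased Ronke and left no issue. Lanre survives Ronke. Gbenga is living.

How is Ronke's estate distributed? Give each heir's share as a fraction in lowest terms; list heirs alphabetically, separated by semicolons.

Bankole 1/4; Ebele 1/8; Gbenga 1/4; Lanre 1/4; Obafemi 1/8

Neither parent survives and there are no descendants, so the estate passes to Ronke's siblings and their issue per stirpes.
Chidinma left no surviving issue, so that branch lapses and is disregarded.
The estate is divided into 4 equal shares of 1/4 among Bankole, Ngozi, Lanre, Gbenga.
Bankole is living and takes 1/4.
Ngozi predeceased; the 1/4 allotted to Ngozi's branch passes to Ngozi's issue by representation.
The 1/4 is divided into 2 equal shares of 1/8 among Obafemi, Ebele.
Obafemi is living and takes 1/8.
Ebele is living and takes 1/8.
Lanre is living and takes 1/4.
Gbenga is living and takes 1/4.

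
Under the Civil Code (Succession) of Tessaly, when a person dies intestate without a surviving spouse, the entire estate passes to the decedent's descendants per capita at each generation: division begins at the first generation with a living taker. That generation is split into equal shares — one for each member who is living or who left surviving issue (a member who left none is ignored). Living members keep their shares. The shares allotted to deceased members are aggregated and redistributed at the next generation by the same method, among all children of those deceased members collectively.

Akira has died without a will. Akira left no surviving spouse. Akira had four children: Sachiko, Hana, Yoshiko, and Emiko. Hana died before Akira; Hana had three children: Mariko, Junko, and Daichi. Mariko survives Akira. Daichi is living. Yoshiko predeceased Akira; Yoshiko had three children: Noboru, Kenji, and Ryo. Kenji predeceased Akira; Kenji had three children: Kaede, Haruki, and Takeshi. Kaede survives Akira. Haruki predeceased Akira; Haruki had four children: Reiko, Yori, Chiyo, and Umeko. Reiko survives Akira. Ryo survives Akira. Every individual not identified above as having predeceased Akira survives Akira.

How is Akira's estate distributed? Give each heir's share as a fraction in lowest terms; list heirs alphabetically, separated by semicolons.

There is no surviving spouse, so the entire estate passes to Akira's descendants per capita at each generation.
At generation 1 (Sachiko, Hana, Yoshiko, Emiko) there are 4 shares of (1)/4 = 1/4 each.
Living: Sachiko and Emiko — each takes 1/4.
Deceased: Hana and Yoshiko. Their combined 1/2 is pooled and carried to generation 2.
At generation 2 (Mariko, Junko, Daichi, Noboru, Kenji, Ryo) there are 6 shares of (1/2)/6 = 1/12 each.
Living: Mariko, Junko, Daichi, Noboru, and Ryo — each takes 1/12.
Deceased: Kenji. That 1/12 share is carried to generation 3.
At generation 3 (Kaede, Haruki, Takeshi) there are 3 shares of (1/12)/3 = 1/36 each.
Living: Kaede and Takeshi — each takes 1/36.
Deceased: Haruki. That 1/36 share is carried to generation 4.
At generation 4 (Reiko, Yori, Chiyo, Umeko) there are 4 shares of (1/36)/4 = 1/144 each.
Living: Reiko, Yori, Chiyo, and Umeko — each takes 1/144.

Chiyo 1/144; Daichi 1/12; Emiko 1/4; Junko 1/12; Kaede 1/36; Mariko 1/12; Noboru 1/12; Reiko 1/144; Ryo 1/12; Sachiko 1/4; Takeshi 1/36; Umeko 1/144; Yori 1/144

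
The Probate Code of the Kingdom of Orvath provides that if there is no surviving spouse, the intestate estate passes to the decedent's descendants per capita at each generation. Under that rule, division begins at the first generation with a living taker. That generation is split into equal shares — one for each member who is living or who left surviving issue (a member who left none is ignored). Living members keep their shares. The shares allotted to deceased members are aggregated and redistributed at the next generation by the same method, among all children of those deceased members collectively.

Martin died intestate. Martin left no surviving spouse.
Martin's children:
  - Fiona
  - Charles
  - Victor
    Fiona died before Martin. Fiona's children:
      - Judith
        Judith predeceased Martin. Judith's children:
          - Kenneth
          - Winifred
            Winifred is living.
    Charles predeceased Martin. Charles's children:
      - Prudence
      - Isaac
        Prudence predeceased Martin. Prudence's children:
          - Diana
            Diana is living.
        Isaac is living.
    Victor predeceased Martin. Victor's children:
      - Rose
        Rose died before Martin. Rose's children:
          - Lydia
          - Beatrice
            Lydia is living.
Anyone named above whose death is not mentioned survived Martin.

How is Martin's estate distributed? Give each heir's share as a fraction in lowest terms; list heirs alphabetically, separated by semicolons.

Beatrice 3/20; Diana 3/20; Isaac 1/4; Kenneth 3/20; Lydia 3/20; Winifred 3/20

There is no surviving spouse, so the entire estate passes to Martin's descendants per capita at each generation.
No one at generation 1 (Fiona, Charles, Victor) is living; moving to the next generation.
At generation 2 (Judith, Prudence, Isaac, Rose) there are 4 shares of (1)/4 = 1/4 each.
Living: Isaac — each takes 1/4.
Deceased: Judith, Prudence, and Rose. Their combined 3/4 is pooled and carried to generation 3.
At generation 3 (Kenneth, Winifred, Diana, Lydia, Beatrice) there are 5 shares of (3/4)/5 = 3/20 each.
Living: Kenneth, Winifred, Diana, Lydia, and Beatrice — each takes 3/20.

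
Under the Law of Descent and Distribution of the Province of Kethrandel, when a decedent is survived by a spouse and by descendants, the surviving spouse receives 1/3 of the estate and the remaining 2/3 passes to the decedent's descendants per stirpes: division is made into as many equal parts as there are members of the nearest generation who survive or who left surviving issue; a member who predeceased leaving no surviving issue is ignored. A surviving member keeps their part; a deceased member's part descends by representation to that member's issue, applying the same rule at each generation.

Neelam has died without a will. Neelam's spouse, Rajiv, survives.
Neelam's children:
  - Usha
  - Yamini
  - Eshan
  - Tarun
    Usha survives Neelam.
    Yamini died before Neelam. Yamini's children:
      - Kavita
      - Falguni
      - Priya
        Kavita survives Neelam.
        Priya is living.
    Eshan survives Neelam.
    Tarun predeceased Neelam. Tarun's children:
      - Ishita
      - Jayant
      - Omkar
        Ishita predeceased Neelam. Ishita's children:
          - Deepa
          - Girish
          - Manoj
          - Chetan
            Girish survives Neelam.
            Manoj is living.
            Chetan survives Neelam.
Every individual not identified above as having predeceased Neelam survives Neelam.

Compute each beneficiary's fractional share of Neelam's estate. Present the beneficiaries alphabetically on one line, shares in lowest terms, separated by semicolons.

Chetan 1/72; Deepa 1/72; Eshan 1/6; Falguni 1/18; Girish 1/72; Jayant 1/18; Kavita 1/18; Manoj 1/72; Omkar 1/18; Priya 1/18; Rajiv 1/3; Usha 1/6

Rajiv, as surviving spouse, takes 1/3.
The remaining 2/3 passes to Neelam's descendants per stirpes.
The 2/3 is divided into 4 equal shares of 1/6 among Usha, Yamini, Eshan, Tarun.
Usha is living and takes 1/6.
Yamini predeceased; the 1/6 allotted to Yamini's branch passes to Yamini's issue by representation.
The 1/6 is divided into 3 equal shares of 1/18 among Kavita, Falguni, Priya.
Kavita is living and takes 1/18.
Falguni is living and takes 1/18.
Priya is living and takes 1/18.
Eshan is living and takes 1/6.
Tarun predeceased; the 1/6 allotted to Tarun's branch passes to Tarun's issue by representation.
The 1/6 is divided into 3 equal shares of 1/18 among Ishita, Jayant, Omkar.
Ishita predeceased; the 1/18 allotted to Ishita's branch passes to Ishita's issue by representation.
The 1/18 is divided into 4 equal shares of 1/72 among Deepa, Girish, Manoj, Chetan.
Deepa is living and takes 1/72.
Girish is living and takes 1/72.
Manoj is living and takes 1/72.
Chetan is living and takes 1/72.
Jayant is living and takes 1/18.
Omkar is living and takes 1/18.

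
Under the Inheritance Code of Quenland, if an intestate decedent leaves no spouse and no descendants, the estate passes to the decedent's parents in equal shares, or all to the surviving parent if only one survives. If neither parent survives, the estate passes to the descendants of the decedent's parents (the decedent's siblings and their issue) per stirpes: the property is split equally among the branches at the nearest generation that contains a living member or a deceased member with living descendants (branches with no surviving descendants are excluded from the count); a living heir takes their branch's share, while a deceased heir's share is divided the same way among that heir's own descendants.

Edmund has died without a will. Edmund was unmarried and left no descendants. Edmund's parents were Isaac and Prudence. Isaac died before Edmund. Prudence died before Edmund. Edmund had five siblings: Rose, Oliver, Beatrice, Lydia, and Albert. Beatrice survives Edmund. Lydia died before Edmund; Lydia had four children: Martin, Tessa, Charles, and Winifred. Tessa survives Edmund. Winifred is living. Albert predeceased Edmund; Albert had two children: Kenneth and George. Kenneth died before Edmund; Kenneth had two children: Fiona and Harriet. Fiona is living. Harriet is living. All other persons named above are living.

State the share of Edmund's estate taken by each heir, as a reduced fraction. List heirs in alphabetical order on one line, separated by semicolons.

Neither parent survives and there are no descendants, so the estate passes to Edmund's siblings and their issue per stirpes.
The estate is divided into 5 equal shares of 1/5 among Rose, Oliver, Beatrice, Lydia, Albert.
Rose is living and takes 1/5.
Oliver is living and takes 1/5.
Beatrice is living and takes 1/5.
Lydia predeceased; the 1/5 allotted to Lydia's branch passes to Lydia's issue by representation.
The 1/5 is divided into 4 equal shares of 1/20 among Martin, Tessa, Charles, Winifred.
Martin is living and takes 1/20.
Tessa is living and takes 1/20.
Charles is living and takes 1/20.
Winifred is living and takes 1/20.
Albert predeceased; the 1/5 allotted to Albert's branch passes to Albert's issue by representation.
The 1/5 is divided into 2 equal shares of 1/10 among Kenneth, George.
Kenneth predeceased; the 1/10 allotted to Kenneth's branch passes to Kenneth's issue by representation.
The 1/10 is divided into 2 equal shares of 1/20 among Fiona, Harriet.
Fiona is living and takes 1/20.
Harriet is living and takes 1/20.
George is living and takes 1/10.

Beatrice 1/5; Charles 1/20; Fiona 1/20; George 1/10; Harriet 1/20; Martin 1/20; Oliver 1/5; Rose 1/5; Tessa 1/20; Winifred 1/20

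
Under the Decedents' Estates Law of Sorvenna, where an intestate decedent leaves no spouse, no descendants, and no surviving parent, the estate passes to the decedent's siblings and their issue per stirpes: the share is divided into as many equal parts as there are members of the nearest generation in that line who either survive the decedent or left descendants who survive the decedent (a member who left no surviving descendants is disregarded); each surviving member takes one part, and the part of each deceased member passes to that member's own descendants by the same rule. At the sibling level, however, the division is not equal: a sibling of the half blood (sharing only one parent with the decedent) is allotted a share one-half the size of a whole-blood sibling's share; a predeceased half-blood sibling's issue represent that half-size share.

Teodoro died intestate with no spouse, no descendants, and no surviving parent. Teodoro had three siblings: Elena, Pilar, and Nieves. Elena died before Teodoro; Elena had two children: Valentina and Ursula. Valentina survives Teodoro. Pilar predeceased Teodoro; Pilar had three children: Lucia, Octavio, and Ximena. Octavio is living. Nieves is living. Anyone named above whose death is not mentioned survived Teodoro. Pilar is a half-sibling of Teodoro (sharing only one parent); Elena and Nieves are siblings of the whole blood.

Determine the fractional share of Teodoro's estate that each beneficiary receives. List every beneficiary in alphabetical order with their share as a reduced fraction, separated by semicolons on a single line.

Lucia 1/15; Nieves 2/5; Octavio 1/15; Ursula 1/5; Valentina 1/5; Ximena 1/15

No spouse, descendants, or parent survives, so the estate passes to Teodoro's siblings per stirpes.
Half-blood siblings count for one-half the weight of whole-blood siblings at the initial division.
Dividing 1 in proportion to weights (total weight 5/2): Elena (weight 1) → 2/5; Pilar (weight 1/2) → 1/5; Nieves (weight 1) → 2/5.
Elena predeceased; the 2/5 allotted to Elena's branch passes to Elena's issue by representation.
The 2/5 is divided into 2 equal shares of 1/5 among Valentina, Ursula.
Valentina is living and takes 1/5.
Ursula is living and takes 1/5.
Pilar predeceased; the 1/5 allotted to Pilar's branch passes to Pilar's issue by representation.
The 1/5 is divided into 3 equal shares of 1/15 among Lucia, Octavio, Ximena.
Lucia is living and takes 1/15.
Octavio is living and takes 1/15.
Ximena is living and takes 1/15.
Nieves is living and takes 2/5.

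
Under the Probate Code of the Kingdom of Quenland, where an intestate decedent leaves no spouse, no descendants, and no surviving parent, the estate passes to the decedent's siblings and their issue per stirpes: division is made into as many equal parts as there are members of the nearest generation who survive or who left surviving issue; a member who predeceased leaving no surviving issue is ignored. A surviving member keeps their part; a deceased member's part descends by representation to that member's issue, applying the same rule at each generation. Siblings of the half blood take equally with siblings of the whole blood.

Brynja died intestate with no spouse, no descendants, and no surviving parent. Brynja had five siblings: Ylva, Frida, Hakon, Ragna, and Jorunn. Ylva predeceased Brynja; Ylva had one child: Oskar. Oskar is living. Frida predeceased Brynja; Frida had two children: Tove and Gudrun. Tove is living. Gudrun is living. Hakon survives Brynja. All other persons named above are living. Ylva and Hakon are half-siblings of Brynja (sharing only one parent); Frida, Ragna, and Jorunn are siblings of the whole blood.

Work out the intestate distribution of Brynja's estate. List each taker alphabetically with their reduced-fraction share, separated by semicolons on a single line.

Gudrun 1/10; Hakon 1/5; Jorunn 1/5; Oskar 1/5; Ragna 1/5; Tove 1/10

No spouse, descendants, or parent survives, so the estate passes to Brynja's siblings per stirpes.
Half-blood and whole-blood siblings take equally under the stated rule.
The estate is divided into 5 equal shares of 1/5 among Ylva, Frida, Hakon, Ragna, Jorunn.
Ylva predeceased; the 1/5 allotted to Ylva's branch passes to Ylva's issue by representation.
Oskar is the sole taker at this level and receives the full 1/5.
Frida predeceased; the 1/5 allotted to Frida's branch passes to Frida's issue by representation.
The 1/5 is divided into 2 equal shares of 1/10 among Tove, Gudrun.
Tove is living and takes 1/10.
Gudrun is living and takes 1/10.
Hakon is living and takes 1/5.
Ragna is living and takes 1/5.
Jorunn is living and takes 1/5.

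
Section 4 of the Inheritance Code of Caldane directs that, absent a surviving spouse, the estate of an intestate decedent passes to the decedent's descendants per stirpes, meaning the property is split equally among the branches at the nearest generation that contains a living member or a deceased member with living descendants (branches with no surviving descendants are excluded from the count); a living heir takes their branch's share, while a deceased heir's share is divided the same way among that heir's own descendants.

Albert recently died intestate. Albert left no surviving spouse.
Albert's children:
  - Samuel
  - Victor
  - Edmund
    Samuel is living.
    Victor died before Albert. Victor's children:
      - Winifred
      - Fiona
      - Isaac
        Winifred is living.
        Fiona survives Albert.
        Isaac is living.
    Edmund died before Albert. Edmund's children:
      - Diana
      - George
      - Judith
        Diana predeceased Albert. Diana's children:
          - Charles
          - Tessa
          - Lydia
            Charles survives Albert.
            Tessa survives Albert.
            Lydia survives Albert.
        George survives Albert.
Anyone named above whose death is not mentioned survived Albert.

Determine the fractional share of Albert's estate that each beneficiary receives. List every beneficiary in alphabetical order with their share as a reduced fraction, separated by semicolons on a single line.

Charles 1/27; Fiona 1/9; George 1/9; Isaac 1/9; Judith 1/9; Lydia 1/27; Samuel 1/3; Tessa 1/27; Winifred 1/9

There is no surviving spouse, so the entire estate passes to Albert's descendants per stirpes.
The estate is divided into 3 equal shares of 1/3 among Samuel, Victor, Edmund.
Samuel is living and takes 1/3.
Victor predeceased; the 1/3 allotted to Victor's branch passes to Victor's issue by representation.
The 1/3 is divided into 3 equal shares of 1/9 among Winifred, Fiona, Isaac.
Winifred is living and takes 1/9.
Fiona is living and takes 1/9.
Isaac is living and takes 1/9.
Edmund predeceased; the 1/3 allotted to Edmund's branch passes to Edmund's issue by representation.
The 1/3 is divided into 3 equal shares of 1/9 among Diana, George, Judith.
Diana predeceased; the 1/9 allotted to Diana's branch passes to Diana's issue by representation.
The 1/9 is divided into 3 equal shares of 1/27 among Charles, Tessa, Lydia.
Charles is living and takes 1/27.
Tessa is living and takes 1/27.
Lydia is living and takes 1/27.
George is living and takes 1/9.
Judith is living and takes 1/9.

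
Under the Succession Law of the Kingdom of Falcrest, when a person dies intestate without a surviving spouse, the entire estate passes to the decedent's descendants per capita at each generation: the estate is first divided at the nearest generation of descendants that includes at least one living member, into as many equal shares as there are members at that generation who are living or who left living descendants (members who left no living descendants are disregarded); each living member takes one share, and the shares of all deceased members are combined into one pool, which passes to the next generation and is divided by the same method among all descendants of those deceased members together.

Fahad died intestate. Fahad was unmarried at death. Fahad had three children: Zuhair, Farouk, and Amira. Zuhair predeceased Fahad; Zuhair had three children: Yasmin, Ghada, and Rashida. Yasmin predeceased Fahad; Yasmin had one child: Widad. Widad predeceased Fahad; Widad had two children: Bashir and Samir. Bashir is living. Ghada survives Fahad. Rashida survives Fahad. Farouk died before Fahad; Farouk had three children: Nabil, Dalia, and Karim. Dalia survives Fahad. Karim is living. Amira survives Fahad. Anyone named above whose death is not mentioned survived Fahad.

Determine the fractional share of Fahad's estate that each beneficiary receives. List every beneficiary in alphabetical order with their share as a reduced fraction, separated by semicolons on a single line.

Amira 1/3; Bashir 1/18; Dalia 1/9; Ghada 1/9; Karim 1/9; Nabil 1/9; Rashida 1/9; Samir 1/18

There is no surviving spouse, so the entire estate passes to Fahad's descendants per capita at each generation.
At generation 1 (Zuhair, Farouk, Amira) there are 3 shares of (1)/3 = 1/3 each.
Living: Amira — each takes 1/3.
Deceased: Zuhair and Farouk. Their combined 2/3 is pooled and carried to generation 2.
At generation 2 (Yasmin, Ghada, Rashida, Nabil, Dalia, Karim) there are 6 shares of (2/3)/6 = 1/9 each.
Living: Ghada, Rashida, Nabil, Dalia, and Karim — each takes 1/9.
Deceased: Yasmin. That 1/9 share is carried to generation 3.
At generation 3 (Widad) there are 1 shares of (1/9)/1 = 1/9 each.
Deceased: Widad. That 1/9 share is carried to generation 4.
At generation 4 (Bashir, Samir) there are 2 shares of (1/9)/2 = 1/18 each.
Living: Bashir and Samir — each takes 1/18.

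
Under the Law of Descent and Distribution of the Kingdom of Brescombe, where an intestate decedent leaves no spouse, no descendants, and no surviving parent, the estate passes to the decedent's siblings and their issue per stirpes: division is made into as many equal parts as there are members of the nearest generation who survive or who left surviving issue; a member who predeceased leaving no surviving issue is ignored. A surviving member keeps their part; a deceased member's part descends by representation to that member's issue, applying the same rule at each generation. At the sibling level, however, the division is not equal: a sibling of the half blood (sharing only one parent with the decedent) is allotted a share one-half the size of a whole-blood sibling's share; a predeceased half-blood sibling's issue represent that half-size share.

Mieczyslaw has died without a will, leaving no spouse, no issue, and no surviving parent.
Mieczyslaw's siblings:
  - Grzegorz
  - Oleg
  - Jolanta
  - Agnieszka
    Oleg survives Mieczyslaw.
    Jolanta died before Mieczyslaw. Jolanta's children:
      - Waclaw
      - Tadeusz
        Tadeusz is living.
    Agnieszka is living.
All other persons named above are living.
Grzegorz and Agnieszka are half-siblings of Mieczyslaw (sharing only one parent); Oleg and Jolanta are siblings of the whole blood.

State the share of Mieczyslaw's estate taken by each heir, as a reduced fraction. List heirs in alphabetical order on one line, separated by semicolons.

No spouse, descendants, or parent survives, so the estate passes to Mieczyslaw's siblings per stirpes.
Half-blood siblings count for one-half the weight of whole-blood siblings at the initial division.
Dividing 1 in proportion to weights (total weight 3): Grzegorz (weight 1/2) → 1/6; Oleg (weight 1) → 1/3; Jolanta (weight 1) → 1/3; Agnieszka (weight 1/2) → 1/6.
Grzegorz is living and takes 1/6.
Oleg is living and takes 1/3.
Jolanta predeceased; the 1/3 allotted to Jolanta's branch passes to Jolanta's issue by representation.
The 1/3 is divided into 2 equal shares of 1/6 among Waclaw, Tadeusz.
Waclaw is living and takes 1/6.
Tadeusz is living and takes 1/6.
Agnieszka is living and takes 1/6.

Agnieszka 1/6; Grzegorz 1/6; Oleg 1/3; Tadeusz 1/6; Waclaw 1/6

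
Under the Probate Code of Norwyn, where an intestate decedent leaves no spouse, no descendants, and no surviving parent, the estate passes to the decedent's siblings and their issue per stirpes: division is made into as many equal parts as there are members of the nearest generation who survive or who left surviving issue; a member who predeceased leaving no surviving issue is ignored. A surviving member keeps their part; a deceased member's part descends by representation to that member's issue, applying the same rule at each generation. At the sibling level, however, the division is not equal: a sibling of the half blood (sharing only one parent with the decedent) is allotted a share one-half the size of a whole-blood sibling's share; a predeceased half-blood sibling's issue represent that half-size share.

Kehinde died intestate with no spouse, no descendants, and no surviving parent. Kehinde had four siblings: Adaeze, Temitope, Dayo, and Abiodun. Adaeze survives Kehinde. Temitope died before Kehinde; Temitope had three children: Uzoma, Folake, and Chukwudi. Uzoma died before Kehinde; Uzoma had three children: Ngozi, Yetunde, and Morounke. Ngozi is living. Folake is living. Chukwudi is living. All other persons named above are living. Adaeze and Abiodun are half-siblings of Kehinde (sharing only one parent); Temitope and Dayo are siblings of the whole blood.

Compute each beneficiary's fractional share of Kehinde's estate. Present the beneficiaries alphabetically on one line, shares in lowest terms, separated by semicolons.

No spouse, descendants, or parent survives, so the estate passes to Kehinde's siblings per stirpes.
Half-blood siblings count for one-half the weight of whole-blood siblings at the initial division.
Dividing 1 in proportion to weights (total weight 3): Adaeze (weight 1/2) → 1/6; Temitope (weight 1) → 1/3; Dayo (weight 1) → 1/3; Abiodun (weight 1/2) → 1/6.
Adaeze is living and takes 1/6.
Temitope predeceased; the 1/3 allotted to Temitope's branch passes to Temitope's issue by representation.
The 1/3 is divided into 3 equal shares of 1/9 among Uzoma, Folake, Chukwudi.
Uzoma predeceased; the 1/9 allotted to Uzoma's branch passes to Uzoma's issue by representation.
The 1/9 is divided into 3 equal shares of 1/27 among Ngozi, Yetunde, Morounke.
Ngozi is living and takes 1/27.
Yetunde is living and takes 1/27.
Morounke is living and takes 1/27.
Folake is living and takes 1/9.
Chukwudi is living and takes 1/9.
Dayo is living and takes 1/3.
Abiodun is living and takes 1/6.

Abiodun 1/6; Adaeze 1/6; Chukwudi 1/9; Dayo 1/3; Folake 1/9; Morounke 1/27; Ngozi 1/27; Yetunde 1/27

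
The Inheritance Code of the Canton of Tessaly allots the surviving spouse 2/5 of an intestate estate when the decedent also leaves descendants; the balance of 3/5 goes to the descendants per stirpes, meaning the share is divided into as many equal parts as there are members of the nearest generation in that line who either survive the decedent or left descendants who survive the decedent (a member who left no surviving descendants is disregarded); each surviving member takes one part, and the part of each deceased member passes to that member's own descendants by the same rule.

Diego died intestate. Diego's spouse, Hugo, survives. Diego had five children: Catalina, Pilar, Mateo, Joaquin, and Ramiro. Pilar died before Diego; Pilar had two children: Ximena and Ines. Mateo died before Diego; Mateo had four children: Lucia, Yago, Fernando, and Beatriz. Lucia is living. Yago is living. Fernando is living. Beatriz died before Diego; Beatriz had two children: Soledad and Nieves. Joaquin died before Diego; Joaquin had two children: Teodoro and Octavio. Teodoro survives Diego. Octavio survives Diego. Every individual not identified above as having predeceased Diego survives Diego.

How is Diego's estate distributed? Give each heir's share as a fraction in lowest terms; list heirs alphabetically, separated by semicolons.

Catalina 3/25; Fernando 3/100; Hugo 2/5; Ines 3/50; Lucia 3/100; Nieves 3/200; Octavio 3/50; Ramiro 3/25; Soledad 3/200; Teodoro 3/50; Ximena 3/50; Yago 3/100

Hugo, as surviving spouse, takes 2/5.
The remaining 3/5 passes to Diego's descendants per stirpes.
The 3/5 is divided into 5 equal shares of 3/25 among Catalina, Pilar, Mateo, Joaquin, Ramiro.
Catalina is living and takes 3/25.
Pilar predeceased; the 3/25 allotted to Pilar's branch passes to Pilar's issue by representation.
The 3/25 is divided into 2 equal shares of 3/50 among Ximena, Ines.
Ximena is living and takes 3/50.
Ines is living and takes 3/50.
Mateo predeceased; the 3/25 allotted to Mateo's branch passes to Mateo's issue by representation.
The 3/25 is divided into 4 equal shares of 3/100 among Lucia, Yago, Fernando, Beatriz.
Lucia is living and takes 3/100.
Yago is living and takes 3/100.
Fernando is living and takes 3/100.
Beatriz predeceased; the 3/100 allotted to Beatriz's branch passes to Beatriz's issue by representation.
The 3/100 is divided into 2 equal shares of 3/200 among Soledad, Nieves.
Soledad is living and takes 3/200.
Nieves is living and takes 3/200.
Joaquin predeceased; the 3/25 allotted to Joaquin's branch passes to Joaquin's issue by representation.
The 3/25 is divided into 2 equal shares of 3/50 among Teodoro, Octavio.
Teodoro is living and takes 3/50.
Octavio is living and takes 3/50.
Ramiro is living and takes 3/25.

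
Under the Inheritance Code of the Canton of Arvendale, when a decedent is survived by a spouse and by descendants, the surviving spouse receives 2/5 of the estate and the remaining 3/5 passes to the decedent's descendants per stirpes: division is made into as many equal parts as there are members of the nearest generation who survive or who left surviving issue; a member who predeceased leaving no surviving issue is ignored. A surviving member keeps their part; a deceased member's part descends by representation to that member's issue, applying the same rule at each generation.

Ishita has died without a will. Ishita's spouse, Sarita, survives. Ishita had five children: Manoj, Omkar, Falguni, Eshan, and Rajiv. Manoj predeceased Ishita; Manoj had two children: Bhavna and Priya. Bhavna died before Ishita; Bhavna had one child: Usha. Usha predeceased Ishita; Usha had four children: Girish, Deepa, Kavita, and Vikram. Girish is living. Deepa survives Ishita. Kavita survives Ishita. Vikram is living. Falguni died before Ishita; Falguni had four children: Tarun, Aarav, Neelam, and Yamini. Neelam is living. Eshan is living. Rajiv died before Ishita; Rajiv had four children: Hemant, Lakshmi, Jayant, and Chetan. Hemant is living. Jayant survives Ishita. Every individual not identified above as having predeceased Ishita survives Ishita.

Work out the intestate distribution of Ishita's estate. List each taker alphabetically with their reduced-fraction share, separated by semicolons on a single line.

Aarav 3/100; Chetan 3/100; Deepa 3/200; Eshan 3/25; Girish 3/200; Hemant 3/100; Jayant 3/100; Kavita 3/200; Lakshmi 3/100; Neelam 3/100; Omkar 3/25; Priya 3/50; Sarita 2/5; Tarun 3/100; Vikram 3/200; Yamini 3/100

Sarita, as surviving spouse, takes 2/5.
The remaining 3/5 passes to Ishita's descendants per stirpes.
The 3/5 is divided into 5 equal shares of 3/25 among Manoj, Omkar, Falguni, Eshan, Rajiv.
Manoj predeceased; the 3/25 allotted to Manoj's branch passes to Manoj's issue by representation.
The 3/25 is divided into 2 equal shares of 3/50 among Bhavna, Priya.
Bhavna predeceased; the 3/50 allotted to Bhavna's branch passes to Bhavna's issue by representation.
Usha's line is the sole branch at this level, so the full 3/50 passes to Usha's issue by representation.
The 3/50 is divided into 4 equal shares of 3/200 among Girish, Deepa, Kavita, Vikram.
Girish is living and takes 3/200.
Deepa is living and takes 3/200.
Kavita is living and takes 3/200.
Vikram is living and takes 3/200.
Priya is living and takes 3/50.
Omkar is living and takes 3/25.
Falguni predeceased; the 3/25 allotted to Falguni's branch passes to Falguni's issue by representation.
The 3/25 is divided into 4 equal shares of 3/100 among Tarun, Aarav, Neelam, Yamini.
Tarun is living and takes 3/100.
Aarav is living and takes 3/100.
Neelam is living and takes 3/100.
Yamini is living and takes 3/100.
Eshan is living and takes 3/25.
Rajiv predeceased; the 3/25 allotted to Rajiv's branch passes to Rajiv's issue by representation.
The 3/25 is divided into 4 equal shares of 3/100 among Hemant, Lakshmi, Jayant, Chetan.
Hemant is living and takes 3/100.
Lakshmi is living and takes 3/100.
Jayant is living and takes 3/100.
Chetan is living and takes 3/100.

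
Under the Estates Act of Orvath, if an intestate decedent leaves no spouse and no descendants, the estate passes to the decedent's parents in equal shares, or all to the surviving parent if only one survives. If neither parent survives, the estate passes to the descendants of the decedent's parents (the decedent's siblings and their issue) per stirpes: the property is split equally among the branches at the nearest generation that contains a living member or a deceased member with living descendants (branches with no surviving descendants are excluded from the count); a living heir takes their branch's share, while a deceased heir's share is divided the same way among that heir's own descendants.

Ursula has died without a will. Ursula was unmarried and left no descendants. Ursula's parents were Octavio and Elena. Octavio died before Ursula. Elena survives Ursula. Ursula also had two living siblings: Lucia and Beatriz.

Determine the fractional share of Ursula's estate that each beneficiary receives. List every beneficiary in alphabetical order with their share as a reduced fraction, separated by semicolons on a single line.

Elena 1

Only one parent, Elena, survives, so Elena takes the entire estate. The siblings take nothing because a surviving parent has priority.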